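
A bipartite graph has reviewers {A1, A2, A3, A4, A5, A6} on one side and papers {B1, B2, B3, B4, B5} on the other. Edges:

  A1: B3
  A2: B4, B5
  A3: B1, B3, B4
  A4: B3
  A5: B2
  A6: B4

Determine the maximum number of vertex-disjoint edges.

Unit-capacity flow: source→left, listed edges, right→sink; max matching = max flow.
Augmenting path A1→B3 (+1); matched 1.
Augmenting path A2→B4 (+1); matched 2.
Augmenting path A3→B1 (+1); matched 3.
Augmenting path A5→B2 (+1); matched 4.
Augmenting path A6→B4→A2→B5 (+1); matched 5.
No augmenting path remains; maximum matching = 5.
König certificate: {A2, A3, A5, A6, B3} is a vertex cover of size 5 (every listed pair touches it), so no matching can be larger.

5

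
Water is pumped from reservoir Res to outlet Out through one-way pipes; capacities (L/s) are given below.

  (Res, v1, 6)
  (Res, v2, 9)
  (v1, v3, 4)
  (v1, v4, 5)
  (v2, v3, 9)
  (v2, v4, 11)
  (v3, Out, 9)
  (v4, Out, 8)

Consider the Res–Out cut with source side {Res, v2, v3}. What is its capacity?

26

Edges leaving {Res, v2, v3}: Res→v1 (6), v2→v4 (11), v3→Out (9).
Cut capacity = 6 + 11 + 9 = 26.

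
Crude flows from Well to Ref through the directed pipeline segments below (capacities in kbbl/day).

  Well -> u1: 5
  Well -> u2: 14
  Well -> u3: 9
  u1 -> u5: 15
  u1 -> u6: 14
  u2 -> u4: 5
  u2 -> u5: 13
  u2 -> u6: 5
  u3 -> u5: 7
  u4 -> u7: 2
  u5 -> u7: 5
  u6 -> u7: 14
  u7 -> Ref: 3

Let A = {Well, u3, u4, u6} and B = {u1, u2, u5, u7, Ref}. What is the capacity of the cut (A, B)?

42

Edges leaving {Well, u3, u4, u6}: Well→u1 (5), Well→u2 (14), u3→u5 (7), u4→u7 (2), u6→u7 (14).
Cut capacity = 5 + 14 + 7 + 2 + 14 = 42.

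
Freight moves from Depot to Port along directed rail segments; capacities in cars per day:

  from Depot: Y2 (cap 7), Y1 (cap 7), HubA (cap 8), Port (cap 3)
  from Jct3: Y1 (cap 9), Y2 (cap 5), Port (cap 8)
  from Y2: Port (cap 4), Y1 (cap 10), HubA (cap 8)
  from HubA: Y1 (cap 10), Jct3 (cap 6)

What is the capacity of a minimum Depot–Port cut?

13

Augment Depot→Port: bottleneck 3, flow now 3.
Augment Depot→Y2→Port: bottleneck 4, flow now 7.
Augment Depot→HubA→Jct3→Port: bottleneck 6, flow now 13.
No augmenting path remains; maximum flow = 13.
By max-flow min-cut, the minimum cut capacity equals the max flow.
In the residual graph, reachable from Depot: {Depot, Y2, HubA, Y1}.
Min-cut edges: Depot→Port (3), Y2→Port (4), HubA→Jct3 (6); capacity 3 + 4 + 6 = 13.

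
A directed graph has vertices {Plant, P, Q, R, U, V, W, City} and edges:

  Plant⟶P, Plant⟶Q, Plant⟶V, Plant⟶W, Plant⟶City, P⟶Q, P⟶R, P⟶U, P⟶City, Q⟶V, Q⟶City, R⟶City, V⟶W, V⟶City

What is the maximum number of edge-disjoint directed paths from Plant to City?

Assign every edge capacity 1; by Menger, the answer equals the max flow.
Path Plant→City (+1); total 1.
Path Plant→P→City (+1); total 2.
Path Plant→Q→City (+1); total 3.
Path Plant→V→City (+1); total 4.
No residual Plant→City path; max flow = 4.
Certifying cut of size 4: {Plant→City, Plant→P, Plant→Q, Plant→V}.

4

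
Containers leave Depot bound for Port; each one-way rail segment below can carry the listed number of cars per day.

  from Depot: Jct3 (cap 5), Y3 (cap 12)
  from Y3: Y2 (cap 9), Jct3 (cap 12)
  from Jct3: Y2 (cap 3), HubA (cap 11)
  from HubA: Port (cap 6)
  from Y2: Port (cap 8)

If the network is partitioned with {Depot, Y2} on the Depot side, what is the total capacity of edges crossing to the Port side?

25

Edges leaving {Depot, Y2}: Depot→Y3 (12), Depot→Jct3 (5), Y2→Port (8).
Cut capacity = 12 + 5 + 8 = 25.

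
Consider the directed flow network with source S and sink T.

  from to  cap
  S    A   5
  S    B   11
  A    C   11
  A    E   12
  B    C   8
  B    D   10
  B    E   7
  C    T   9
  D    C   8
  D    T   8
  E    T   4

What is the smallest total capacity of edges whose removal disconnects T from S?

16

Augment S→A→C→T: bottleneck 5, flow now 5.
Augment S→B→C→T: bottleneck 4, flow now 9.
Augment S→B→D→T: bottleneck 7, flow now 16.
No augmenting path remains; maximum flow = 16.
By max-flow min-cut, the minimum cut capacity equals the max flow.
In the residual graph, reachable from S: {S}.
Min-cut edges: S→A (5), S→B (11); capacity 5 + 11 = 16.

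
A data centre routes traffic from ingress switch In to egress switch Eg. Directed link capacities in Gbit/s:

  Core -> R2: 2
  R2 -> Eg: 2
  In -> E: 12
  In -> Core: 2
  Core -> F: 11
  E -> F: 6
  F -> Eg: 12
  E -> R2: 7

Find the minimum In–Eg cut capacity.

10

Augment In→Core→R2→Eg: bottleneck 2, flow now 2.
Augment In→E→F→Eg: bottleneck 6, flow now 8.
Augment In→E→R2→Core→F→Eg: bottleneck 2, flow now 10. (uses reverse residual edge)
No augmenting path remains; maximum flow = 10.
By max-flow min-cut, the minimum cut capacity equals the max flow.
In the residual graph, reachable from In: {In, E, R2}.
Min-cut edges: In→Core (2), E→F (6), R2→Eg (2); capacity 2 + 6 + 2 = 10.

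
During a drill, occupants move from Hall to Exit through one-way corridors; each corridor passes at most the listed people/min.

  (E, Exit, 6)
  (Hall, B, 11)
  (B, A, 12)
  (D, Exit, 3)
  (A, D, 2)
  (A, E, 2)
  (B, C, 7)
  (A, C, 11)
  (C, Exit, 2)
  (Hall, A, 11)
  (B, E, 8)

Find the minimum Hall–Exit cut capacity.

10

Augment Hall→A→C→Exit: bottleneck 2, flow now 2.
Augment Hall→A→D→Exit: bottleneck 2, flow now 4.
Augment Hall→A→E→Exit: bottleneck 2, flow now 6.
Augment Hall→B→E→Exit: bottleneck 4, flow now 10.
No augmenting path remains; maximum flow = 10.
By max-flow min-cut, the minimum cut capacity equals the max flow.
In the residual graph, reachable from Hall: {Hall, A, B, C, E}.
Min-cut edges: A→D (2), C→Exit (2), E→Exit (6); capacity 2 + 2 + 6 = 10.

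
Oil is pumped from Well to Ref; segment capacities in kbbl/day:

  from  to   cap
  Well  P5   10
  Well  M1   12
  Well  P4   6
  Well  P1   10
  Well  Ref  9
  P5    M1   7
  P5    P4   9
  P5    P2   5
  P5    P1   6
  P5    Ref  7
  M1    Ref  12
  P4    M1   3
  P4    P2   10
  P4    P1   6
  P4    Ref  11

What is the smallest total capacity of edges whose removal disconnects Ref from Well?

Augment Well→Ref: bottleneck 9, flow now 9.
Augment Well→P5→Ref: bottleneck 7, flow now 16.
Augment Well→M1→Ref: bottleneck 12, flow now 28.
Augment Well→P4→Ref: bottleneck 6, flow now 34.
Augment Well→P5→P4→Ref: bottleneck 3, flow now 37.
No augmenting path remains; maximum flow = 37.
By max-flow min-cut, the minimum cut capacity equals the max flow.
In the residual graph, reachable from Well: {Well, P1}.
Min-cut edges: Well→P5 (10), Well→M1 (12), Well→P4 (6), Well→Ref (9); capacity 10 + 12 + 6 + 9 = 37.

37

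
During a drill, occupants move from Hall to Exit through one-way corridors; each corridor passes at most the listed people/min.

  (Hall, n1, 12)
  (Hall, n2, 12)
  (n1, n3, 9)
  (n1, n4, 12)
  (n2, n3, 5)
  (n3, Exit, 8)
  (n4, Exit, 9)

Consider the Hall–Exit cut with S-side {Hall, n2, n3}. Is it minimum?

No — its capacity is 20, but the minimum cut has capacity 17.

Given cut capacity: 12 + 8 = 20.
Augment Hall→n1→n3→Exit: bottleneck 8, flow now 8.
Augment Hall→n1→n4→Exit: bottleneck 4, flow now 12.
Augment Hall→n2→n3→n1→n4→Exit: bottleneck 5, flow now 17. (uses reverse residual edge)
No augmenting path remains; maximum flow = 17.
In the residual graph, reachable from Hall: {Hall, n2}.
Min-cut edges: Hall→n1 (12), n2→n3 (5); capacity 12 + 5 = 17.
Cut capacity 20 exceeds the max flow 17, so it is not minimum.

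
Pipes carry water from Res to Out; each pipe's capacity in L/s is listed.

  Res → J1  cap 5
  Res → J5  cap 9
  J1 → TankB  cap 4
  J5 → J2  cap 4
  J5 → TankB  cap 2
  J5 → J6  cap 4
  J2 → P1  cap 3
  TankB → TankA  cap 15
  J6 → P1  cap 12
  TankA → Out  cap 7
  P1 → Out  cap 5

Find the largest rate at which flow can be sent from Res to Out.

11

Augment Res→J1→TankB→TankA→Out: bottleneck 4, flow now 4.
Augment Res→J5→J2→P1→Out: bottleneck 3, flow now 7.
Augment Res→J5→TankB→TankA→Out: bottleneck 2, flow now 9.
Augment Res→J5→J6→P1→Out: bottleneck 2, flow now 11.
No augmenting path remains; maximum flow = 11.
In the residual graph, reachable from Res: {Res, J1, J5, J2, J6, P1}.
Min-cut edges: J1→TankB (4), J5→TankB (2), P1→Out (5); capacity 4 + 2 + 5 = 11.
This cut is saturated, so no flow can exceed 11.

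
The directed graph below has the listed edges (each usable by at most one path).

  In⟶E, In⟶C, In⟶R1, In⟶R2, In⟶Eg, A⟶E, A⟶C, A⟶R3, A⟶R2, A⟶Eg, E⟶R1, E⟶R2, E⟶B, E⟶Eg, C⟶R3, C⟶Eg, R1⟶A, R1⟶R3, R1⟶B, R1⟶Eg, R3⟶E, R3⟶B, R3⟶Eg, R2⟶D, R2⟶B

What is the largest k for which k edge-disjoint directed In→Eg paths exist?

4

Assign every edge capacity 1; by Menger, the answer equals the max flow.
Path In→Eg (+1); total 1.
Path In→E→Eg (+1); total 2.
Path In→C→Eg (+1); total 3.
Path In→R1→Eg (+1); total 4.
No residual In→Eg path; max flow = 4.
Certifying cut of size 4: {In→C, In→E, In→Eg, In→R1}.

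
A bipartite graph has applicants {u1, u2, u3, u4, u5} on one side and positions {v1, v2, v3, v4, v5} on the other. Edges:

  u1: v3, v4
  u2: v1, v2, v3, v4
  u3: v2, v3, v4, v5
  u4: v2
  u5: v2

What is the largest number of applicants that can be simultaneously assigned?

Unit-capacity flow: source→left, listed edges, right→sink; max matching = max flow.
Augmenting path u1→v3 (+1); matched 1.
Augmenting path u2→v1 (+1); matched 2.
Augmenting path u3→v2 (+1); matched 3.
Augmenting path u4→v2→u3→v4 (+1); matched 4.
No augmenting path remains; maximum matching = 4.
König certificate: {u1, u2, u3, v2} is a vertex cover of size 4 (every listed pair touches it), so no matching can be larger.

4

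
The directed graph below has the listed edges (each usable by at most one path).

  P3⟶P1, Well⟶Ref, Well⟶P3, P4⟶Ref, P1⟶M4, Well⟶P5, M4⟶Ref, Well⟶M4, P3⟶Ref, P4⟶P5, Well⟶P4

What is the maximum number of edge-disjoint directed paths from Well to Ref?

Assign every edge capacity 1; by Menger, the answer equals the max flow.
Path Well→Ref (+1); total 1.
Path Well→P3→Ref (+1); total 2.
Path Well→M4→Ref (+1); total 3.
Path Well→P4→Ref (+1); total 4.
No residual Well→Ref path; max flow = 4.
Certifying cut of size 4: {Well→M4, Well→P3, Well→P4, Well→Ref}.

4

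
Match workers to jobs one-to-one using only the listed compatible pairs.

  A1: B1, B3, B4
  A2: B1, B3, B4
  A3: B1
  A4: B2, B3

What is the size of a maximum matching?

4

Unit-capacity flow: source→left, listed edges, right→sink; max matching = max flow.
Augmenting path A1→B1 (+1); matched 1.
Augmenting path A2→B3 (+1); matched 2.
Augmenting path A4→B2 (+1); matched 3.
Augmenting path A3→B1→A1→B4 (+1); matched 4.
No augmenting path remains; maximum matching = 4.
König certificate: {A1, A2, A3, A4} is a vertex cover of size 4 (every listed pair touches it), so no matching can be larger.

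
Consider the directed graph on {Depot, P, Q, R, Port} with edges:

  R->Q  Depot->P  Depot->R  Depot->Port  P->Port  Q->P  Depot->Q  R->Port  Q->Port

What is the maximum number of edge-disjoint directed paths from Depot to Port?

Assign every edge capacity 1; by Menger, the answer equals the max flow.
Path Depot→Port (+1); total 1.
Path Depot→P→Port (+1); total 2.
Path Depot→Q→Port (+1); total 3.
Path Depot→R→Port (+1); total 4.
No residual Depot→Port path; max flow = 4.
Certifying cut of size 4: {Depot→P, Depot→Port, Depot→Q, Depot→R}.

4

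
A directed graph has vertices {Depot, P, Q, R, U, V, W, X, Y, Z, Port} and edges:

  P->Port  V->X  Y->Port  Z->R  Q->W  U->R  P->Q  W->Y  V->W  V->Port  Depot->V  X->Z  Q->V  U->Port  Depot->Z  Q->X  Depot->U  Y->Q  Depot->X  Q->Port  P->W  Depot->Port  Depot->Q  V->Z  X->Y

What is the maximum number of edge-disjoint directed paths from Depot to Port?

5

Assign every edge capacity 1; by Menger, the answer equals the max flow.
Path Depot→Port (+1); total 1.
Path Depot→Q→Port (+1); total 2.
Path Depot→U→Port (+1); total 3.
Path Depot→V→Port (+1); total 4.
Path Depot→X→Y→Port (+1); total 5.
No residual Depot→Port path; max flow = 5.
Certifying cut of size 5: {Depot→Port, Depot→Q, Depot→U, Depot→V, Depot→X}.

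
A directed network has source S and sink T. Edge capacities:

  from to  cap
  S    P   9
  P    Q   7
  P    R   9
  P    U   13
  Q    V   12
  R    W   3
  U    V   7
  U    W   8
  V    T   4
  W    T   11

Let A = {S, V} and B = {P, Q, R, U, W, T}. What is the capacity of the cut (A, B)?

13

Edges leaving {S, V}: S→P (9), V→T (4).
Cut capacity = 9 + 4 = 13.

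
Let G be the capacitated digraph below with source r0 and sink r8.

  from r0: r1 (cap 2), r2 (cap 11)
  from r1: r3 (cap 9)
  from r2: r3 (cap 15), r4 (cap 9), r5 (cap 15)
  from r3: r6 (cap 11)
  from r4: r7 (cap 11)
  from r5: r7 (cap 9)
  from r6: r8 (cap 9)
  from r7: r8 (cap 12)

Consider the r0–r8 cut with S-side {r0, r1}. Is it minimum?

Given cut capacity: 11 + 9 = 20.
Augment r0→r1→r3→r6→r8: bottleneck 2, flow now 2.
Augment r0→r2→r3→r6→r8: bottleneck 7, flow now 9.
Augment r0→r2→r4→r7→r8: bottleneck 4, flow now 13.
No augmenting path remains; maximum flow = 13.
In the residual graph, reachable from r0: {r0}.
Min-cut edges: r0→r1 (2), r0→r2 (11); capacity 2 + 11 = 13.
Cut capacity 20 exceeds the max flow 13, so it is not minimum.

No — its capacity is 20, but the minimum cut has capacity 13.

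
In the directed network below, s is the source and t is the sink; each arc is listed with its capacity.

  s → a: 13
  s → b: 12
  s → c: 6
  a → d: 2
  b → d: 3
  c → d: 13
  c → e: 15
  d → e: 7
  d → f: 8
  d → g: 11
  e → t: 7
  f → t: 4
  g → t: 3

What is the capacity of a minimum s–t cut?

11

Augment s→c→e→t: bottleneck 6, flow now 6.
Augment s→a→d→e→t: bottleneck 1, flow now 7.
Augment s→a→d→f→t: bottleneck 1, flow now 8.
Augment s→b→d→f→t: bottleneck 3, flow now 11.
No augmenting path remains; maximum flow = 11.
By max-flow min-cut, the minimum cut capacity equals the max flow.
In the residual graph, reachable from s: {s, a, b}.
Min-cut edges: s→c (6), a→d (2), b→d (3); capacity 6 + 2 + 3 = 11.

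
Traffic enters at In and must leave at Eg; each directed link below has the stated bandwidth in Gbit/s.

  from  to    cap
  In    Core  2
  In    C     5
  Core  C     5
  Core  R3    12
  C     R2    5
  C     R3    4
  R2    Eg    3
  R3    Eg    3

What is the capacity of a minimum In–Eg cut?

6

Augment In→Core→R3→Eg: bottleneck 2, flow now 2.
Augment In→C→R2→Eg: bottleneck 3, flow now 5.
Augment In→C→R3→Eg: bottleneck 1, flow now 6.
No augmenting path remains; maximum flow = 6.
By max-flow min-cut, the minimum cut capacity equals the max flow.
In the residual graph, reachable from In: {In, Core, C, R2, R3}.
Min-cut edges: R2→Eg (3), R3→Eg (3); capacity 3 + 3 = 6.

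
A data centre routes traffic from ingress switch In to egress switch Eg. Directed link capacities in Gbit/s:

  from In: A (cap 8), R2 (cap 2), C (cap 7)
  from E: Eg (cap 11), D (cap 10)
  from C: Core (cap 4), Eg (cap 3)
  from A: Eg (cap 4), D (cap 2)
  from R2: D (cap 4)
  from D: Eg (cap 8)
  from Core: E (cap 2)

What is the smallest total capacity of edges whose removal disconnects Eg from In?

13

Augment In→C→Eg: bottleneck 3, flow now 3.
Augment In→A→Eg: bottleneck 4, flow now 7.
Augment In→A→D→Eg: bottleneck 2, flow now 9.
Augment In→R2→D→Eg: bottleneck 2, flow now 11.
Augment In→C→Core→E→Eg: bottleneck 2, flow now 13.
No augmenting path remains; maximum flow = 13.
By max-flow min-cut, the minimum cut capacity equals the max flow.
In the residual graph, reachable from In: {In, C, A, Core}.
Min-cut edges: In→R2 (2), C→Eg (3), A→D (2), A→Eg (4), Core→E (2); capacity 2 + 3 + 2 + 4 + 2 = 13.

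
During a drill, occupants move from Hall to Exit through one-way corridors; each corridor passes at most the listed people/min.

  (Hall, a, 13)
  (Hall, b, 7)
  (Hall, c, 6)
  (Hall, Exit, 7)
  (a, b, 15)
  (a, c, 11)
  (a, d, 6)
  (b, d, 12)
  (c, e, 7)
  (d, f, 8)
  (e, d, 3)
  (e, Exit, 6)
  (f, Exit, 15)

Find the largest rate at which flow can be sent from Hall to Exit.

Augment Hall→Exit: bottleneck 7, flow now 7.
Augment Hall→c→e→Exit: bottleneck 6, flow now 13.
Augment Hall→a→d→f→Exit: bottleneck 6, flow now 19.
Augment Hall→b→d→f→Exit: bottleneck 2, flow now 21.
No augmenting path remains; maximum flow = 21.
In the residual graph, reachable from Hall: {Hall, a, b, c, d, e}.
Min-cut edges: Hall→Exit (7), d→f (8), e→Exit (6); capacity 7 + 8 + 6 = 21.
This cut is saturated, so no flow can exceed 21.

21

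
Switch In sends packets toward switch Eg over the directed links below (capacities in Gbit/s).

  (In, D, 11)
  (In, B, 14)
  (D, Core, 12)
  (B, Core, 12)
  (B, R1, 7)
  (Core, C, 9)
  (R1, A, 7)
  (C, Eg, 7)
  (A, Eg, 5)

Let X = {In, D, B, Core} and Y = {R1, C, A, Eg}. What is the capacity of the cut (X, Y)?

Edges leaving {In, D, B, Core}: B→R1 (7), Core→C (9).
Cut capacity = 7 + 9 = 16.

16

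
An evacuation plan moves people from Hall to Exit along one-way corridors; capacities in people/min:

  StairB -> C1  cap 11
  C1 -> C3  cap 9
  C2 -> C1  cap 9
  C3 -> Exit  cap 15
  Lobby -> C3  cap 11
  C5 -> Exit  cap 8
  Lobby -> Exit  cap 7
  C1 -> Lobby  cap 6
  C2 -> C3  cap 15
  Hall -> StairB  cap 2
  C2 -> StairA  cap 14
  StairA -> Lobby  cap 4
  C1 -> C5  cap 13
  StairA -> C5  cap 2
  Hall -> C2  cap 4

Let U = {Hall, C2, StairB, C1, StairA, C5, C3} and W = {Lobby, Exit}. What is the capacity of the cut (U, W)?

Edges leaving {Hall, C2, StairB, C1, StairA, C5, C3}: C1→Lobby (6), StairA→Lobby (4), C5→Exit (8), C3→Exit (15).
Cut capacity = 6 + 4 + 8 + 15 = 33.

33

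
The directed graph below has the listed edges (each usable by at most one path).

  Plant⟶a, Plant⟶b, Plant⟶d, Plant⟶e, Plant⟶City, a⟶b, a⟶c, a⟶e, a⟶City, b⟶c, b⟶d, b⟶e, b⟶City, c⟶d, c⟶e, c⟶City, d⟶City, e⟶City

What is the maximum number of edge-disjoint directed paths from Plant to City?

Assign every edge capacity 1; by Menger, the answer equals the max flow.
Path Plant→City (+1); total 1.
Path Plant→a→City (+1); total 2.
Path Plant→b→City (+1); total 3.
Path Plant→d→City (+1); total 4.
Path Plant→e→City (+1); total 5.
No residual Plant→City path; max flow = 5.
Certifying cut of size 5: {Plant→City, Plant→a, Plant→b, Plant→d, Plant→e}.

5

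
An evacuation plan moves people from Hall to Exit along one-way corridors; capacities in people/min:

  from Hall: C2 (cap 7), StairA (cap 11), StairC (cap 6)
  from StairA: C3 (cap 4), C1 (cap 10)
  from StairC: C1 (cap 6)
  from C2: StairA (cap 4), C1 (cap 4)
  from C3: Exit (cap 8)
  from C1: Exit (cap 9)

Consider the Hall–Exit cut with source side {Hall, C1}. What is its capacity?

33

Edges leaving {Hall, C1}: Hall→StairA (11), Hall→StairC (6), Hall→C2 (7), C1→Exit (9).
Cut capacity = 11 + 6 + 7 + 9 = 33.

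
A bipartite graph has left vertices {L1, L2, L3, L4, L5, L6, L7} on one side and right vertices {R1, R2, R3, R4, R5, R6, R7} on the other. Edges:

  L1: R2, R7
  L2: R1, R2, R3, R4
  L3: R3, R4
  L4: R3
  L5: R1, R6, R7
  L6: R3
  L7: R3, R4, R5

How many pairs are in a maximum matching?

Unit-capacity flow: source→left, listed edges, right→sink; max matching = max flow.
Augmenting path L1→R2 (+1); matched 1.
Augmenting path L2→R1 (+1); matched 2.
Augmenting path L3→R3 (+1); matched 3.
Augmenting path L5→R6 (+1); matched 4.
Augmenting path L7→R4 (+1); matched 5.
Augmenting path L4→R3→L3→R4→L7→R5 (+1); matched 6.
No augmenting path remains; maximum matching = 6.
König certificate: {L1, L2, L3, L5, L7, R3} is a vertex cover of size 6 (every listed pair touches it), so no matching can be larger.

6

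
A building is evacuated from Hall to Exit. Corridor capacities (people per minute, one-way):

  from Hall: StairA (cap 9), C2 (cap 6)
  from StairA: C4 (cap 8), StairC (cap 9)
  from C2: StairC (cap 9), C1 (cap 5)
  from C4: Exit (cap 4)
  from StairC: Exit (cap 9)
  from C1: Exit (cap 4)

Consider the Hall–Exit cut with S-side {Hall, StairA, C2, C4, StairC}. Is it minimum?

Given cut capacity: 5 + 4 + 9 = 18.
Augment Hall→StairA→C4→Exit: bottleneck 4, flow now 4.
Augment Hall→StairA→StairC→Exit: bottleneck 5, flow now 9.
Augment Hall→C2→StairC→Exit: bottleneck 4, flow now 13.
Augment Hall→C2→C1→Exit: bottleneck 2, flow now 15.
No augmenting path remains; maximum flow = 15.
In the residual graph, reachable from Hall: {Hall}.
Min-cut edges: Hall→StairA (9), Hall→C2 (6); capacity 9 + 6 = 15.
Cut capacity 18 exceeds the max flow 15, so it is not minimum.

No — its capacity is 18, but the minimum cut has capacity 15.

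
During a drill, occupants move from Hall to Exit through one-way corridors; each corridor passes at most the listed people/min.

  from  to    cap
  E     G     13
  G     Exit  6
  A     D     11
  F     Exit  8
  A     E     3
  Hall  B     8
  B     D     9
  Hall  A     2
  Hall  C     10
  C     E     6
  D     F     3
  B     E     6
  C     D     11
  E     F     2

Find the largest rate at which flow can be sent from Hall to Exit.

Augment Hall→A→D→F→Exit: bottleneck 2, flow now 2.
Augment Hall→B→D→F→Exit: bottleneck 1, flow now 3.
Augment Hall→B→E→F→Exit: bottleneck 2, flow now 5.
Augment Hall→B→E→G→Exit: bottleneck 4, flow now 9.
Augment Hall→C→E→G→Exit: bottleneck 2, flow now 11.
No augmenting path remains; maximum flow = 11.
In the residual graph, reachable from Hall: {Hall, A, B, C, D, E, G}.
Min-cut edges: D→F (3), E→F (2), G→Exit (6); capacity 3 + 2 + 6 = 11.
This cut is saturated, so no flow can exceed 11.

11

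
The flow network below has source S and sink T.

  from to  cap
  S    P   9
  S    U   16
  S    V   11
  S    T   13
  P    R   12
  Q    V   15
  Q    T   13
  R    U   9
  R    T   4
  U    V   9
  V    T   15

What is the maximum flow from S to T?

32

Augment S→T: bottleneck 13, flow now 13.
Augment S→V→T: bottleneck 11, flow now 24.
Augment S→P→R→T: bottleneck 4, flow now 28.
Augment S→U→V→T: bottleneck 4, flow now 32.
No augmenting path remains; maximum flow = 32.
In the residual graph, reachable from S: {S, P, R, U, V}.
Min-cut edges: S→T (13), R→T (4), V→T (15); capacity 13 + 4 + 15 = 32.
This cut is saturated, so no flow can exceed 32.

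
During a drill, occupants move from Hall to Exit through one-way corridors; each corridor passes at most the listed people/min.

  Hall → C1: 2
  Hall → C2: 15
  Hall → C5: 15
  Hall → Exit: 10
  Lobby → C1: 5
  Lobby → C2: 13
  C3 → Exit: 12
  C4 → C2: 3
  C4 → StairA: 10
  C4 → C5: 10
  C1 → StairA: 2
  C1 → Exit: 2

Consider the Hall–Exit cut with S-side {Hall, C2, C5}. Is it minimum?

Yes — it is a minimum cut (capacity 12).

Given cut capacity: 2 + 10 = 12.
Augment Hall→Exit: bottleneck 10, flow now 10.
Augment Hall→C1→Exit: bottleneck 2, flow now 12.
No augmenting path remains; maximum flow = 12.
Cut capacity 12 equals the max flow, so it is a minimum cut.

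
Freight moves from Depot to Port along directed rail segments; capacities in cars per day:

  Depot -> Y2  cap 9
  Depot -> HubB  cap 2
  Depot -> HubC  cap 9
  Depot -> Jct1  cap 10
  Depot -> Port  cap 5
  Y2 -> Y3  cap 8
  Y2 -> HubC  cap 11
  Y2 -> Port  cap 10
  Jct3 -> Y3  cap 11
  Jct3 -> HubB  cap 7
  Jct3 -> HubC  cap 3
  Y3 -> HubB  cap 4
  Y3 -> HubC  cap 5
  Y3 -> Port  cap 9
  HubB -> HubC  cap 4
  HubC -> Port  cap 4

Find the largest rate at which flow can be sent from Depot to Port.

18

Augment Depot→Port: bottleneck 5, flow now 5.
Augment Depot→Y2→Port: bottleneck 9, flow now 14.
Augment Depot→HubC→Port: bottleneck 4, flow now 18.
No augmenting path remains; maximum flow = 18.
In the residual graph, reachable from Depot: {Depot, HubB, HubC, Jct1}.
Min-cut edges: Depot→Y2 (9), Depot→Port (5), HubC→Port (4); capacity 9 + 5 + 4 = 18.
This cut is saturated, so no flow can exceed 18.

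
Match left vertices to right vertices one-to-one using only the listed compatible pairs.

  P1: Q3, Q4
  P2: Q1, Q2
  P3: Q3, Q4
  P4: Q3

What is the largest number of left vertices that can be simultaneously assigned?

3

Unit-capacity flow: source→left, listed edges, right→sink; max matching = max flow.
Augmenting path P1→Q3 (+1); matched 1.
Augmenting path P2→Q1 (+1); matched 2.
Augmenting path P3→Q4 (+1); matched 3.
No augmenting path remains; maximum matching = 3.
König certificate: {P2, Q3, Q4} is a vertex cover of size 3 (every listed pair touches it), so no matching can be larger.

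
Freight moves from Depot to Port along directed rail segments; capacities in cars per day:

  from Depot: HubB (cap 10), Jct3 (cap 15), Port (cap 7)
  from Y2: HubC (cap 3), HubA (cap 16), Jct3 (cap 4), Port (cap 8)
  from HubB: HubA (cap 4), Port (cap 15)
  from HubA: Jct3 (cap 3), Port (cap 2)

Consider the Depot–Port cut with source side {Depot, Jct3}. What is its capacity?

17

Edges leaving {Depot, Jct3}: Depot→HubB (10), Depot→Port (7).
Cut capacity = 10 + 7 = 17.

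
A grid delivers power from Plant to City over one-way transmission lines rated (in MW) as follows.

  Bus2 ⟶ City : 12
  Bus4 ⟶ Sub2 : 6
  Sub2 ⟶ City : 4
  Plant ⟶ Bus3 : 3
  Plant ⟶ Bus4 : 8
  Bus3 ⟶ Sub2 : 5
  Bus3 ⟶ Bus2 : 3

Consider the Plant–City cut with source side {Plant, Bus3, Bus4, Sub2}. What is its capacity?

7

Edges leaving {Plant, Bus3, Bus4, Sub2}: Bus3→Bus2 (3), Sub2→City (4).
Cut capacity = 3 + 4 = 7.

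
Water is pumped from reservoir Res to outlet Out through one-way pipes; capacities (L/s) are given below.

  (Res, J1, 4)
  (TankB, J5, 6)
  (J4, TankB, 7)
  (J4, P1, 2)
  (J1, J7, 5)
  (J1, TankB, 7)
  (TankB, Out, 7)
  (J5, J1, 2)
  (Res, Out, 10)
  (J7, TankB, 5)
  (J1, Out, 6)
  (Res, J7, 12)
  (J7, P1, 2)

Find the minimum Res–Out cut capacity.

Augment Res→Out: bottleneck 10, flow now 10.
Augment Res→J1→Out: bottleneck 4, flow now 14.
Augment Res→J7→TankB→Out: bottleneck 5, flow now 19.
No augmenting path remains; maximum flow = 19.
By max-flow min-cut, the minimum cut capacity equals the max flow.
In the residual graph, reachable from Res: {Res, J7, P1}.
Min-cut edges: Res→J1 (4), Res→Out (10), J7→TankB (5); capacity 4 + 10 + 5 = 19.

19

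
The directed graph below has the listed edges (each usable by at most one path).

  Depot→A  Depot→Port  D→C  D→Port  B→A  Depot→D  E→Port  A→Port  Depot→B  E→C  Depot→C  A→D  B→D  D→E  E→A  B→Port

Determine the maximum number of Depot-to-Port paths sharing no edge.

4

Assign every edge capacity 1; by Menger, the answer equals the max flow.
Path Depot→Port (+1); total 1.
Path Depot→A→Port (+1); total 2.
Path Depot→B→Port (+1); total 3.
Path Depot→D→Port (+1); total 4.
No residual Depot→Port path; max flow = 4.
Certifying cut of size 4: {Depot→A, Depot→B, Depot→D, Depot→Port}.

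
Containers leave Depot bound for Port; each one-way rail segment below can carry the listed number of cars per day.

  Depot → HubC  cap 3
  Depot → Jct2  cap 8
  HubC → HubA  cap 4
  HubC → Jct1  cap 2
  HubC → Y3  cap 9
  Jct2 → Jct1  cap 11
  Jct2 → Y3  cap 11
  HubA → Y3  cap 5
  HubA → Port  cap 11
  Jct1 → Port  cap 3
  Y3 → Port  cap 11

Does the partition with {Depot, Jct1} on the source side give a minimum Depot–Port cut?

No — its capacity is 14, but the minimum cut has capacity 11.

Given cut capacity: 3 + 8 + 3 = 14.
Augment Depot→HubC→HubA→Port: bottleneck 3, flow now 3.
Augment Depot→Jct2→Jct1→Port: bottleneck 3, flow now 6.
Augment Depot→Jct2→Y3→Port: bottleneck 5, flow now 11.
No augmenting path remains; maximum flow = 11.
In the residual graph, reachable from Depot: {Depot}.
Min-cut edges: Depot→HubC (3), Depot→Jct2 (8); capacity 3 + 8 = 11.
Cut capacity 14 exceeds the max flow 11, so it is not minimum.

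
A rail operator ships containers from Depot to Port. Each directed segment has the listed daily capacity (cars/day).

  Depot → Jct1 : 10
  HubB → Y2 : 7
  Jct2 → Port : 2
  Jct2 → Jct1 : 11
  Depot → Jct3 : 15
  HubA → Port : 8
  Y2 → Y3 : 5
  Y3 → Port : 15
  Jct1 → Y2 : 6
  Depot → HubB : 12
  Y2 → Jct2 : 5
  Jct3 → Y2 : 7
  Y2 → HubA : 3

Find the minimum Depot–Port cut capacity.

Augment Depot→Jct1→Y2→Jct2→Port: bottleneck 2, flow now 2.
Augment Depot→Jct1→Y2→HubA→Port: bottleneck 3, flow now 5.
Augment Depot→Jct1→Y2→Y3→Port: bottleneck 1, flow now 6.
Augment Depot→HubB→Y2→Y3→Port: bottleneck 4, flow now 10.
No augmenting path remains; maximum flow = 10.
By max-flow min-cut, the minimum cut capacity equals the max flow.
In the residual graph, reachable from Depot: {Depot, Jct1, HubB, Jct3, Y2, Jct2}.
Min-cut edges: Y2→HubA (3), Y2→Y3 (5), Jct2→Port (2); capacity 3 + 5 + 2 = 10.

10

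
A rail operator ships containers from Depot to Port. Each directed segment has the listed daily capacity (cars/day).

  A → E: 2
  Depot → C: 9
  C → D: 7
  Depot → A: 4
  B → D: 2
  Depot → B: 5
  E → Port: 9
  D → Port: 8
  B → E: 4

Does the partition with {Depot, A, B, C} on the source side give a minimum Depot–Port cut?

No — its capacity is 15, but the minimum cut has capacity 14.

Given cut capacity: 2 + 2 + 4 + 7 = 15.
Augment Depot→A→E→Port: bottleneck 2, flow now 2.
Augment Depot→B→D→Port: bottleneck 2, flow now 4.
Augment Depot→B→E→Port: bottleneck 3, flow now 7.
Augment Depot→C→D→Port: bottleneck 6, flow now 13.
Augment Depot→C→D→B→E→Port: bottleneck 1, flow now 14. (uses reverse residual edge)
No augmenting path remains; maximum flow = 14.
In the residual graph, reachable from Depot: {Depot, A, C}.
Min-cut edges: Depot→B (5), A→E (2), C→D (7); capacity 5 + 2 + 7 = 14.
Cut capacity 15 exceeds the max flow 14, so it is not minimum.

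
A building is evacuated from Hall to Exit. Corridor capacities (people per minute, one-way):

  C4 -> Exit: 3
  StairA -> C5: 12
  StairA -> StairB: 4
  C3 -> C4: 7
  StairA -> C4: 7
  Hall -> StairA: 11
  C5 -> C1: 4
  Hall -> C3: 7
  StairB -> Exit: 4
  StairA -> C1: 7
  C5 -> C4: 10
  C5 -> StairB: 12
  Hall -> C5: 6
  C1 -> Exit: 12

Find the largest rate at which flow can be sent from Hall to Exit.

Augment Hall→StairA→C1→Exit: bottleneck 7, flow now 7.
Augment Hall→StairA→StairB→Exit: bottleneck 4, flow now 11.
Augment Hall→C5→C1→Exit: bottleneck 4, flow now 15.
Augment Hall→C5→C4→Exit: bottleneck 2, flow now 17.
Augment Hall→C3→C4→Exit: bottleneck 1, flow now 18.
No augmenting path remains; maximum flow = 18.
In the residual graph, reachable from Hall: {Hall, StairA, C5, C3, StairB, C4}.
Min-cut edges: StairA→C1 (7), C5→C1 (4), StairB→Exit (4), C4→Exit (3); capacity 7 + 4 + 4 + 3 = 18.
This cut is saturated, so no flow can exceed 18.

18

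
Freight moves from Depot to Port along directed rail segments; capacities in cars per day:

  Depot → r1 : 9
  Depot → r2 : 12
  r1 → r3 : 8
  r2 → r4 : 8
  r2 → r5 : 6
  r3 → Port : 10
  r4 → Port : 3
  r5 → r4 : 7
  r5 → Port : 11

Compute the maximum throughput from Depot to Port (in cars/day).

17

Augment Depot→r1→r3→Port: bottleneck 8, flow now 8.
Augment Depot→r2→r4→Port: bottleneck 3, flow now 11.
Augment Depot→r2→r5→Port: bottleneck 6, flow now 17.
No augmenting path remains; maximum flow = 17.
In the residual graph, reachable from Depot: {Depot, r1, r2, r4}.
Min-cut edges: r1→r3 (8), r2→r5 (6), r4→Port (3); capacity 8 + 6 + 3 = 17.
This cut is saturated, so no flow can exceed 17.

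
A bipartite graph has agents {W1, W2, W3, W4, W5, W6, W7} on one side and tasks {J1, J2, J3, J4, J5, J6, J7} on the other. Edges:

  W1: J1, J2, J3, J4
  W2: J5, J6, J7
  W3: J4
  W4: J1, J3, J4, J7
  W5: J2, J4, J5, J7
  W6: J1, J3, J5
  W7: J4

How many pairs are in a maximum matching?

6

Unit-capacity flow: source→left, listed edges, right→sink; max matching = max flow.
Augmenting path W1→J1 (+1); matched 1.
Augmenting path W2→J5 (+1); matched 2.
Augmenting path W3→J4 (+1); matched 3.
Augmenting path W4→J3 (+1); matched 4.
Augmenting path W5→J2 (+1); matched 5.
Augmenting path W6→J3→W4→J7 (+1); matched 6.
No augmenting path remains; maximum matching = 6.
König certificate: {W1, W2, W4, W5, W6, J4} is a vertex cover of size 6 (every listed pair touches it), so no matching can be larger.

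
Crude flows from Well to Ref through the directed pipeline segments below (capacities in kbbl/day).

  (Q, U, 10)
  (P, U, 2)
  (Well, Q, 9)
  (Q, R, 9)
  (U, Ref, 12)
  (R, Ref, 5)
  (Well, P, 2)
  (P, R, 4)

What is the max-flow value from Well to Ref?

11

Augment Well→P→R→Ref: bottleneck 2, flow now 2.
Augment Well→Q→R→Ref: bottleneck 3, flow now 5.
Augment Well→Q→U→Ref: bottleneck 6, flow now 11.
No augmenting path remains; maximum flow = 11.
In the residual graph, reachable from Well: {Well}.
Min-cut edges: Well→P (2), Well→Q (9); capacity 2 + 9 = 11.
This cut is saturated, so no flow can exceed 11.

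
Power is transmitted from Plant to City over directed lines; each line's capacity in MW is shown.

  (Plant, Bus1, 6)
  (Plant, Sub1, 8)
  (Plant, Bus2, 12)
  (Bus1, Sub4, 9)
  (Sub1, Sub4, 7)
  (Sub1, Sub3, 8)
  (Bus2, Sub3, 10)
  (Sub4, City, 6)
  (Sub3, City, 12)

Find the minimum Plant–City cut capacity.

Augment Plant→Bus1→Sub4→City: bottleneck 6, flow now 6.
Augment Plant→Sub1→Sub3→City: bottleneck 8, flow now 14.
Augment Plant→Bus2→Sub3→City: bottleneck 4, flow now 18.
No augmenting path remains; maximum flow = 18.
By max-flow min-cut, the minimum cut capacity equals the max flow.
In the residual graph, reachable from Plant: {Plant, Bus1, Sub1, Bus2, Sub4, Sub3}.
Min-cut edges: Sub4→City (6), Sub3→City (12); capacity 6 + 12 = 18.

18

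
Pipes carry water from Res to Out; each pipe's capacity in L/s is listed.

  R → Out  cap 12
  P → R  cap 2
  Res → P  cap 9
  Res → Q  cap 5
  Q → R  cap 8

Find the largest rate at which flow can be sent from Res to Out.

Augment Res→P→R→Out: bottleneck 2, flow now 2.
Augment Res→Q→R→Out: bottleneck 5, flow now 7.
No augmenting path remains; maximum flow = 7.
In the residual graph, reachable from Res: {Res, P}.
Min-cut edges: Res→Q (5), P→R (2); capacity 5 + 2 = 7.
This cut is saturated, so no flow can exceed 7.

7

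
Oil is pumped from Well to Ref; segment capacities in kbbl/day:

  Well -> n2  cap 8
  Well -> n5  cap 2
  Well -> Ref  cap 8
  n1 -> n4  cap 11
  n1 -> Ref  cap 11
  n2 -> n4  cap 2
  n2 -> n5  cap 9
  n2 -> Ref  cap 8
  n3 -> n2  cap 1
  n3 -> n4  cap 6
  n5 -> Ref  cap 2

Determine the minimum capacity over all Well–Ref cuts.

18

Augment Well→Ref: bottleneck 8, flow now 8.
Augment Well→n2→Ref: bottleneck 8, flow now 16.
Augment Well→n5→Ref: bottleneck 2, flow now 18.
No augmenting path remains; maximum flow = 18.
By max-flow min-cut, the minimum cut capacity equals the max flow.
In the residual graph, reachable from Well: {Well}.
Min-cut edges: Well→n2 (8), Well→n5 (2), Well→Ref (8); capacity 8 + 2 + 8 = 18.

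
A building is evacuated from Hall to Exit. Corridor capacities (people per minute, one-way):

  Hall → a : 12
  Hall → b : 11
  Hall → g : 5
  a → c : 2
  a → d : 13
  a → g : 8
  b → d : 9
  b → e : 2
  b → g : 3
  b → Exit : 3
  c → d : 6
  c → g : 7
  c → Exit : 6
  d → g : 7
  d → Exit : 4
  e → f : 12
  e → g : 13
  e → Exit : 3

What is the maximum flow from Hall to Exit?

Augment Hall→b→Exit: bottleneck 3, flow now 3.
Augment Hall→a→c→Exit: bottleneck 2, flow now 5.
Augment Hall→a→d→Exit: bottleneck 4, flow now 9.
Augment Hall→b→e→Exit: bottleneck 2, flow now 11.
No augmenting path remains; maximum flow = 11.
In the residual graph, reachable from Hall: {Hall, a, b, d, g}.
Min-cut edges: a→c (2), b→e (2), b→Exit (3), d→Exit (4); capacity 2 + 2 + 3 + 4 = 11.
This cut is saturated, so no flow can exceed 11.

11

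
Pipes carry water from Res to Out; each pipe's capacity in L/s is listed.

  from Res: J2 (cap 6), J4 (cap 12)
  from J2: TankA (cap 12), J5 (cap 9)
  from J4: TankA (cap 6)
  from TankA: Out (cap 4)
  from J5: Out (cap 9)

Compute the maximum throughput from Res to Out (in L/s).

10

Augment Res→J2→TankA→Out: bottleneck 4, flow now 4.
Augment Res→J2→J5→Out: bottleneck 2, flow now 6.
Augment Res→J4→TankA→J2→J5→Out: bottleneck 4, flow now 10. (uses reverse residual edge)
No augmenting path remains; maximum flow = 10.
In the residual graph, reachable from Res: {Res, J4, TankA}.
Min-cut edges: Res→J2 (6), TankA→Out (4); capacity 6 + 4 = 10.
This cut is saturated, so no flow can exceed 10.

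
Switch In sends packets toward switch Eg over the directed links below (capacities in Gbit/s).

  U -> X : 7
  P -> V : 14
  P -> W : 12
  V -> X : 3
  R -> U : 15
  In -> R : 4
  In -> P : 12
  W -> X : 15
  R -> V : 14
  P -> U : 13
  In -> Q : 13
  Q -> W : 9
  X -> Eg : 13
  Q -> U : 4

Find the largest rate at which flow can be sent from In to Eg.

13

Augment In→P→U→X→Eg: bottleneck 7, flow now 7.
Augment In→P→V→X→Eg: bottleneck 3, flow now 10.
Augment In→P→W→X→Eg: bottleneck 2, flow now 12.
Augment In→Q→W→X→Eg: bottleneck 1, flow now 13.
No augmenting path remains; maximum flow = 13.
In the residual graph, reachable from In: {In, P, Q, R, U, V, W, X}.
Min-cut edges: X→Eg (13); capacity 13 = 13.
This cut is saturated, so no flow can exceed 13.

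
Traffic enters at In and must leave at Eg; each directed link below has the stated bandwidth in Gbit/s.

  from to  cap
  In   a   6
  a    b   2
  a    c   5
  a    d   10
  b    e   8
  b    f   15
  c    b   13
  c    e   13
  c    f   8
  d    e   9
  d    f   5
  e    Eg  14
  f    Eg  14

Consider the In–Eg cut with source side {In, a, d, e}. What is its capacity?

26

Edges leaving {In, a, d, e}: a→b (2), a→c (5), d→f (5), e→Eg (14).
Cut capacity = 2 + 5 + 5 + 14 = 26.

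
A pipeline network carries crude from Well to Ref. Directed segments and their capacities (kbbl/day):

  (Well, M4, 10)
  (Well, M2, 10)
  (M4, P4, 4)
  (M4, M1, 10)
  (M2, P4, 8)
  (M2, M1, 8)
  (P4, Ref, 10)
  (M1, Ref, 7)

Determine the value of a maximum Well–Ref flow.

Augment Well→M4→P4→Ref: bottleneck 4, flow now 4.
Augment Well→M4→M1→Ref: bottleneck 6, flow now 10.
Augment Well→M2→P4→Ref: bottleneck 6, flow now 16.
Augment Well→M2→M1→Ref: bottleneck 1, flow now 17.
No augmenting path remains; maximum flow = 17.
In the residual graph, reachable from Well: {Well, M4, M2, P4, M1}.
Min-cut edges: P4→Ref (10), M1→Ref (7); capacity 10 + 7 = 17.
This cut is saturated, so no flow can exceed 17.

17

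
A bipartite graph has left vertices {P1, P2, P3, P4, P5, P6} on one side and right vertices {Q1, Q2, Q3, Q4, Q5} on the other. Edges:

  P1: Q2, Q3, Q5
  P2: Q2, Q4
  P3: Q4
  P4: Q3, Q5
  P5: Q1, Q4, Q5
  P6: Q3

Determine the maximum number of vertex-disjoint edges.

Unit-capacity flow: source→left, listed edges, right→sink; max matching = max flow.
Augmenting path P1→Q2 (+1); matched 1.
Augmenting path P2→Q4 (+1); matched 2.
Augmenting path P4→Q3 (+1); matched 3.
Augmenting path P5→Q1 (+1); matched 4.
Augmenting path P6→Q3→P4→Q5 (+1); matched 5.
No augmenting path remains; maximum matching = 5.
König certificate: {P5, Q2, Q3, Q4, Q5} is a vertex cover of size 5 (every listed pair touches it), so no matching can be larger.

5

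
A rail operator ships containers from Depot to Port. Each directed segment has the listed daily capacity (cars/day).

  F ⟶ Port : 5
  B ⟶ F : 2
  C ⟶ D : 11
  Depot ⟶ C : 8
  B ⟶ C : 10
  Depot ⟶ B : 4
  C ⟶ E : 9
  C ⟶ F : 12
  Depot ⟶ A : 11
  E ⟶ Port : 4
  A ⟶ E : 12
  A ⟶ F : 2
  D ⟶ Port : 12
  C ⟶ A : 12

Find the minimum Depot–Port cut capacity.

Augment Depot→A→E→Port: bottleneck 4, flow now 4.
Augment Depot→A→F→Port: bottleneck 2, flow now 6.
Augment Depot→B→F→Port: bottleneck 2, flow now 8.
Augment Depot→C→D→Port: bottleneck 8, flow now 16.
Augment Depot→B→C→D→Port: bottleneck 2, flow now 18.
No augmenting path remains; maximum flow = 18.
By max-flow min-cut, the minimum cut capacity equals the max flow.
In the residual graph, reachable from Depot: {Depot, A, E}.
Min-cut edges: Depot→B (4), Depot→C (8), A→F (2), E→Port (4); capacity 4 + 8 + 2 + 4 = 18.

18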